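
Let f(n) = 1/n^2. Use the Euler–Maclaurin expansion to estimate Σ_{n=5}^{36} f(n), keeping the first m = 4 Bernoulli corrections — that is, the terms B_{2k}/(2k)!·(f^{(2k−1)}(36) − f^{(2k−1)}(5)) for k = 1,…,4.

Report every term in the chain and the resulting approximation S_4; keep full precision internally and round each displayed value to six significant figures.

S_4 ≈ 0.193927

Integral: ∫_5^36 1/x^2 dx = 0.172222.
Boundary: ½(f(5) + f(36)) = ½(0.0400000 + 0.000771605) = 0.0203858.
So far: 0.192608.
Correction k=1: B_{2}/2! · (f^{(1)}(36) − f^{(1)}(5)) = 1/12 · (-4.28669e-05 − (-0.0160000)) = 0.00132976.
Running total after k=1: 0.193938.
Correction k=2: B_{4}/4! · (f^{(3)}(36) − f^{(3)}(5)) = −1/720 · (-3.96916e-07 − (-0.00768000)) = -1.06661e-05.
Running total after k=2: 0.193927.
Correction k=3: B_{6}/6! · (f^{(5)}(36) − f^{(5)}(5)) = 1/30240 · (-9.18787e-09 − (-0.00921600)) = 3.04762e-07.
Running total after k=3: 0.193927.
Correction k=4: B_{8}/8! · (f^{(7)}(36) − f^{(7)}(5)) = −1/1209600 · (-3.97007e-10 − (-0.0206438)) = -1.70667e-08.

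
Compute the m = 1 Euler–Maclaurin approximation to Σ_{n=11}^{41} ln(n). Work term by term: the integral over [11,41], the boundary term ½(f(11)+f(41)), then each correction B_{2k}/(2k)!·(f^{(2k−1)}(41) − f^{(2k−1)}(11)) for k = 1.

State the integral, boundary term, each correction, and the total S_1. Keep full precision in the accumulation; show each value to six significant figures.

∫_11^41 ln(x) dx evaluates to 95.8796.
Boundary: ½(f(11) + f(41)) = ½(2.39790 + 3.71357) = 3.05573.
So far: 98.9353.
k=1: B_{2}/(2)! × [f^{(1)}(41) − f^{(1)}(11)] = 1/12 × (0.0243902 − 0.0909091) = -0.00554324.

S_1 ≈ 98.9298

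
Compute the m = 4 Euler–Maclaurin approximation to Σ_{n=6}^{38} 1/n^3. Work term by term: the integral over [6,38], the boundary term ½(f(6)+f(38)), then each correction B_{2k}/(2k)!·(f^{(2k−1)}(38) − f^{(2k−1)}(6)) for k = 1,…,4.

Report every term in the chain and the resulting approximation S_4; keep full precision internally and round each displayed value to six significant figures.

Integral: ∫_6^38 1/x^3 dx = 0.0135426.
½[f(6) + f(38)] = ½[0.00462963 + 1.82242e-05] = 0.00232393.
Integral + boundary = 0.0158666.
k=1: B_{2}/(2)! × [f^{(1)}(38) − f^{(1)}(6)] = 1/12 × (-1.43876e-06 − (-0.00231481)) = 0.000192781.
Running total after k=1: 0.0160593.
k=2: B_{4}/(4)! × [f^{(3)}(38) − f^{(3)}(6)] = −1/720 × (-1.99274e-08 − (-0.00128601)) = -1.78609e-06.
Running total after k=2: 0.0160576.
k=3: B_{6}/(6)! × [f^{(5)}(38) − f^{(5)}(6)] = 1/30240 × (-5.79605e-10 − (-0.00150034)) = 4.96145e-08.
Running total after k=3: 0.0160576.
k=4: B_{8}/(8)! × [f^{(7)}(38) − f^{(7)}(6)] = −1/1209600 × (-2.88999e-11 − (-0.00300069)) = -2.48073e-09.

S_4 ≈ 0.0160576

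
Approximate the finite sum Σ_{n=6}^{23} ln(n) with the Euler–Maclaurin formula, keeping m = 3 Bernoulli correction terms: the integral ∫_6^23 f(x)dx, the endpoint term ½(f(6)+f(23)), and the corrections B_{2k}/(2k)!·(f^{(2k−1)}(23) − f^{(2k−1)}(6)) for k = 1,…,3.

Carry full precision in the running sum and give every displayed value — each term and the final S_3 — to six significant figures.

The integral term ∫_6^23 ln(x) dx = 44.3658.
½[f(6) + f(23)] = ½[1.79176 + 3.13549] = 2.46363.
So far: 46.8294.
k=1: B_{2}/(2)! × [f^{(1)}(23) − f^{(1)}(6)] = 1/12 × (0.0434783 − 0.166667) = -0.0102657.
Partial sum through k=1: 46.8192.
k=2: B_{4}/(4)! × [f^{(3)}(23) − f^{(3)}(6)] = −1/720 × (0.000164379 − 0.00925926) = 1.26318e-05.
Partial sum through k=2: 46.8192.
k=3: B_{6}/(6)! × [f^{(5)}(23) − f^{(5)}(6)] = 1/30240 × (3.72883e-06 − 0.00308642) = -1.01941e-07.

S_3 ≈ 46.8192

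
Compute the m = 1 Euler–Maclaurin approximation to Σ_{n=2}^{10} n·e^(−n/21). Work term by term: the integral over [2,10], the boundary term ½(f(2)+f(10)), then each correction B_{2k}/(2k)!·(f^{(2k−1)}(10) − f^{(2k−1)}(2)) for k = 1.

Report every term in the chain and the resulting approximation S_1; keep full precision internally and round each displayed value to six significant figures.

∫_2^10 x·e^(−x/21) dx evaluates to 34.7571.
Endpoint term: (f(2) + f(10))/2 = (1.81831 + 6.21145)/2 = 4.01488.
Integral + boundary = 38.7719.
Order-1 term: 1/12 · (0.325362 − 0.822570) = -0.0414340.

S_1 ≈ 38.7305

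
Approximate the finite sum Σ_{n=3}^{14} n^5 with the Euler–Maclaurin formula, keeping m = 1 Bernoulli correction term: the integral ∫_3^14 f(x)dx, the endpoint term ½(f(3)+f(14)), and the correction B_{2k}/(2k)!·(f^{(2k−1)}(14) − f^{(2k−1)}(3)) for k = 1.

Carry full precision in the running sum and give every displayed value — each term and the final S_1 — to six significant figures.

Integral: ∫_3^14 x^5 dx = 1.25480e+06.
Endpoint term: (f(3) + f(14))/2 = (243.000 + 537824)/2 = 269034.
Integral + boundary = 1.52383e+06.
Correction k=1: B_{2}/2! · (f^{(1)}(14) − f^{(1)}(3)) = 1/12 · (192080 − 405.000) = 15972.9.

S_1 ≈ 1.53981e+06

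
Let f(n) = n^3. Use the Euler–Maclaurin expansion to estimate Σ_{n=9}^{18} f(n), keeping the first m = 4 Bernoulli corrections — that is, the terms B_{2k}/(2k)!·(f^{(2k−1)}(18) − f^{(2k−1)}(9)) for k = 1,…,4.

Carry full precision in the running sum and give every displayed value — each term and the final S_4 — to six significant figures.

S_4 ≈ 27945.0

Integral: ∫_9^18 x^3 dx = 24603.8.
Boundary: ½(f(9) + f(18)) = ½(729.000 + 5832.00) = 3280.50.
Integral + boundary = 27884.2.
Order-1 term: 1/12 · (972.000 − 243.000) = 60.7500.
Partial sum through k=1: 27945.0.
Order-2 term: −1/720 · (6.00000 − 6.00000) = 0.00000.
Partial sum through k=2: 27945.0.
Order-3 term: 1/30240 · (0.00000 − 0.00000) = 0.00000.
Partial sum through k=3: 27945.0.
Order-4 term: −1/1209600 · (0.00000 − 0.00000) = 0.00000.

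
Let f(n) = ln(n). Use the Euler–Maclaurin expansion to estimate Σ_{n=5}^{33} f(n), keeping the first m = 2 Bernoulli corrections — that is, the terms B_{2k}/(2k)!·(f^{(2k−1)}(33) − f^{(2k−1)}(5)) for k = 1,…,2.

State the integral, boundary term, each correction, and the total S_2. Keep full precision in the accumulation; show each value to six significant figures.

S_2 ≈ 81.8764

Integral: ∫_5^33 ln(x) dx = 79.3376.
Boundary: ½(f(5) + f(33)) = ½(1.60944 + 3.49651) = 2.55297.
Running total after boundary: 81.8905.
Correction k=1: B_{2}/2! · (f^{(1)}(33) − f^{(1)}(5)) = 1/12 · (0.0303030 − 0.200000) = -0.0141414.
Partial sum through k=1: 81.8764.
Correction k=2: B_{4}/4! · (f^{(3)}(33) − f^{(3)}(5)) = −1/720 · (5.56529e-05 − 0.0160000) = 2.21449e-05.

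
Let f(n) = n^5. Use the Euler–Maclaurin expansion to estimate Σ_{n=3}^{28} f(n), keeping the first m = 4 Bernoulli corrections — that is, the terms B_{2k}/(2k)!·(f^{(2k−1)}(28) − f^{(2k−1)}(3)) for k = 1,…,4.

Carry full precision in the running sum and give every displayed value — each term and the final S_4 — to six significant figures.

∫_3^28 x^5 dx evaluates to 8.03149e+07.
Endpoint term: (f(3) + f(28))/2 = (243.000 + 1.72104e+07)/2 = 8.60531e+06.
So far: 8.89202e+07.
k=1: B_{2}/(2)! × [f^{(1)}(28) − f^{(1)}(3)] = 1/12 × (3.07328e+06 − 405.000) = 256073.
Partial sum through k=1: 8.91763e+07.
k=2: B_{4}/(4)! × [f^{(3)}(28) − f^{(3)}(3)] = −1/720 × (47040.0 − 540.000) = -64.5833.
Partial sum through k=2: 8.91762e+07.
k=3: B_{6}/(6)! × [f^{(5)}(28) − f^{(5)}(3)] = 1/30240 × (120.000 − 120.000) = 0.00000.
Partial sum through k=3: 8.91762e+07.
k=4: B_{8}/(8)! × [f^{(7)}(28) − f^{(7)}(3)] = −1/1209600 × (0.00000 − 0.00000) = 0.00000.

S_4 ≈ 8.91762e+07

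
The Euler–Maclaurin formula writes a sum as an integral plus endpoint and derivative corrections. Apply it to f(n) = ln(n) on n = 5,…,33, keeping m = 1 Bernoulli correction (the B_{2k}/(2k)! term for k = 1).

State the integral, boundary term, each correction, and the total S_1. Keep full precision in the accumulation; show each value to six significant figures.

The integral term ∫_5^33 ln(x) dx = 79.3376.
Endpoint term: (f(5) + f(33))/2 = (1.60944 + 3.49651)/2 = 2.55297.
Integral + boundary = 81.8905.
Correction k=1: B_{2}/2! · (f^{(1)}(33) − f^{(1)}(5)) = 1/12 · (0.0303030 − 0.200000) = -0.0141414.

S_1 ≈ 81.8764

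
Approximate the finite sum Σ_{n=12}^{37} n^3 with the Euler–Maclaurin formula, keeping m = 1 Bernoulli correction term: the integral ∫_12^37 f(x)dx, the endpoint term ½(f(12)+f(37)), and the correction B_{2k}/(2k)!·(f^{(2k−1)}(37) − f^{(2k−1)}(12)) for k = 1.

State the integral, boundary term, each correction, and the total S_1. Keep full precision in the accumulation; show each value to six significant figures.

S_1 ≈ 489853

Integral: ∫_12^37 x^3 dx = 463356.
½[f(12) + f(37)] = ½[1728.00 + 50653.0] = 26190.5.
Integral + boundary = 489547.
k=1: B_{2}/(2)! × [f^{(1)}(37) − f^{(1)}(12)] = 1/12 × (4107.00 − 432.000) = 306.250.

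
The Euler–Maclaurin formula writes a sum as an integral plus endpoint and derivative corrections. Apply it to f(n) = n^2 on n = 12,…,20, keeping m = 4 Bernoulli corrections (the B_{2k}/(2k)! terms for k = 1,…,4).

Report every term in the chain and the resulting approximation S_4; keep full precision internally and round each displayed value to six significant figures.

S_4 ≈ 2364.00

∫_12^20 x^2 dx evaluates to 2090.67.
½[f(12) + f(20)] = ½[144.000 + 400.000] = 272.000.
Integral + boundary = 2362.67.
Correction k=1: B_{2}/2! · (f^{(1)}(20) − f^{(1)}(12)) = 1/12 · (40.0000 − 24.0000) = 1.33333.
Running total after k=1: 2364.00.
Correction k=2: B_{4}/4! · (f^{(3)}(20) − f^{(3)}(12)) = −1/720 · (0.00000 − 0.00000) = 0.00000.
Running total after k=2: 2364.00.
Correction k=3: B_{6}/6! · (f^{(5)}(20) − f^{(5)}(12)) = 1/30240 · (0.00000 − 0.00000) = 0.00000.
Running total after k=3: 2364.00.
Correction k=4: B_{8}/8! · (f^{(7)}(20) − f^{(7)}(12)) = −1/1209600 · (0.00000 − 0.00000) = 0.00000.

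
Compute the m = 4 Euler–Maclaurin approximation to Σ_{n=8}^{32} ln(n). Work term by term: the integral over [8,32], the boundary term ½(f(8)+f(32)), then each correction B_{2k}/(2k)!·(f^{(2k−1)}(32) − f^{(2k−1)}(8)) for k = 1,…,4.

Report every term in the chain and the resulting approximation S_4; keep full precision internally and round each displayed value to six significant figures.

The integral term ∫_8^32 ln(x) dx = 70.2680.
Endpoint term: (f(8) + f(32))/2 = (2.07944 + 3.46574)/2 = 2.77259.
So far: 73.0406.
Correction k=1: B_{2}/2! · (f^{(1)}(32) − f^{(1)}(8)) = 1/12 · (0.0312500 − 0.125000) = -0.00781250.
After k=1: 73.0328.
Correction k=2: B_{4}/4! · (f^{(3)}(32) − f^{(3)}(8)) = −1/720 · (6.10352e-05 − 0.00390625) = 5.34058e-06.
After k=2: 73.0328.
Correction k=3: B_{6}/6! · (f^{(5)}(32) − f^{(5)}(8)) = 1/30240 · (7.15256e-07 − 0.000732422) = -2.41966e-08.
After k=3: 73.0328.
Correction k=4: B_{8}/8! · (f^{(7)}(32) − f^{(7)}(8)) = −1/1209600 · (2.09548e-08 − 0.000343323) = 2.83814e-10.

S_4 ≈ 73.0328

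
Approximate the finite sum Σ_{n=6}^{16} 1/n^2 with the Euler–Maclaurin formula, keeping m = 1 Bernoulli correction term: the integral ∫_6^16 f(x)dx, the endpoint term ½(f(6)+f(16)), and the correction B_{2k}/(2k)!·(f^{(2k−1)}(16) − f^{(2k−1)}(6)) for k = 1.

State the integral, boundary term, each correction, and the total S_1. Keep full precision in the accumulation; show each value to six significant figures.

S_1 ≈ 0.120740

∫_6^16 1/x^2 dx evaluates to 0.104167.
½[f(6) + f(16)] = ½[0.0277778 + 0.00390625] = 0.0158420.
Integral + boundary = 0.120009.
k=1: B_{2}/(2)! × [f^{(1)}(16) − f^{(1)}(6)] = 1/12 × (-0.000488281 − (-0.00925926)) = 0.000730915.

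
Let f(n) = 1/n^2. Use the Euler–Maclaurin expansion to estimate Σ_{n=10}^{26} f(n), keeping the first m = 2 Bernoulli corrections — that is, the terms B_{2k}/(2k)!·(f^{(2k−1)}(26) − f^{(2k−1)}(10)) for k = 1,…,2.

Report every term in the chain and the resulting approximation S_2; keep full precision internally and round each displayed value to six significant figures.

The integral term ∫_10^26 1/x^2 dx = 0.0615385.
Boundary: ½(f(10) + f(26)) = ½(0.0100000 + 0.00147929) = 0.00573964.
Running total after boundary: 0.0672781.
Order-1 term: 1/12 · (-0.000113792 − (-0.00200000)) = 0.000157184.
Running total after k=1: 0.0674353.
Order-2 term: −1/720 · (-2.01997e-06 − (-0.000240000)) = -3.30528e-07.

S_2 ≈ 0.0674350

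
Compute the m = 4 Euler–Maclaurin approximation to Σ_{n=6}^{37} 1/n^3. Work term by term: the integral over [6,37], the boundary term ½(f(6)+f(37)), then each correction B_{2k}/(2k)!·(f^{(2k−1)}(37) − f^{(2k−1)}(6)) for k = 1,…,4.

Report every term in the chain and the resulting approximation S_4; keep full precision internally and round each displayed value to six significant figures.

S_4 ≈ 0.0160394

∫_6^37 1/x^3 dx evaluates to 0.0135237.
Boundary: ½(f(6) + f(37)) = ½(0.00462963 + 1.97422e-05) = 0.00232469.
Running total after boundary: 0.0158483.
Order-1 term: 1/12 · (-1.60072e-06 − (-0.00231481)) = 0.000192768.
Running total after k=1: 0.0160411.
Order-2 term: −1/720 · (-2.33852e-08 − (-0.00128601)) = -1.78609e-06.
Running total after k=2: 0.0160393.
Order-3 term: 1/30240 · (-7.17442e-10 − (-0.00150034)) = 4.96145e-08.
Running total after k=3: 0.0160394.
Order-4 term: −1/1209600 · (-3.77325e-11 − (-0.00300069)) = -2.48073e-09.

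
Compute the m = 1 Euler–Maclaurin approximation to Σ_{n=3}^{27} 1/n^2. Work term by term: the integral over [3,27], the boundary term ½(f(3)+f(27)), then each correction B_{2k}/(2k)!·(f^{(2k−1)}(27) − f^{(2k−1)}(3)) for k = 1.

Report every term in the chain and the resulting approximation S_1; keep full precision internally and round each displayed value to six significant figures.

Integral: ∫_3^27 1/x^2 dx = 0.296296.
Boundary: ½(f(3) + f(27)) = ½(0.111111 + 0.00137174) = 0.0562414.
So far: 0.352538.
Order-1 term: 1/12 · (-0.000101611 − (-0.0740741)) = 0.00616437.

S_1 ≈ 0.358702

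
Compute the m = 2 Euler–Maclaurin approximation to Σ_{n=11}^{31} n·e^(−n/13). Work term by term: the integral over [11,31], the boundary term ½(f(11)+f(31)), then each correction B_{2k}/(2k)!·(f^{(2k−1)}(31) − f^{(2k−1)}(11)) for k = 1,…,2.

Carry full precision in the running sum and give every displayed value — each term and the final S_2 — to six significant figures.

∫_11^31 x·e^(−x/13) dx evaluates to 81.1722.
Endpoint term: (f(11) + f(31))/2 = (4.71968 + 2.85586)/2 = 3.78777.
Running total after boundary: 84.9600.
Correction k=1: B_{2}/2! · (f^{(1)}(31) − f^{(1)}(11)) = 1/12 · (-0.127557 − 0.0660095) = -0.0161305.
Partial sum through k=1: 84.9438.
Correction k=2: B_{4}/4! · (f^{(3)}(31) − f^{(3)}(11)) = −1/720 · (0.000335455 − 0.00546825) = 7.12888e-06.

S_2 ≈ 84.9438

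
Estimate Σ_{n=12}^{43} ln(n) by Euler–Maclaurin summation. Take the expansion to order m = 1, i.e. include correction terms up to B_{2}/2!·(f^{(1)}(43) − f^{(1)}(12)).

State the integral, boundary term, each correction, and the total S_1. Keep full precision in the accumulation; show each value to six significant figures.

S_1 ≈ 104.031

The integral term ∫_12^43 ln(x) dx = 100.913.
Boundary: ½(f(12) + f(43)) = ½(2.48491 + 3.76120) = 3.12305.
Integral + boundary = 104.036.
Order-1 term: 1/12 · (0.0232558 − 0.0833333) = -0.00500646.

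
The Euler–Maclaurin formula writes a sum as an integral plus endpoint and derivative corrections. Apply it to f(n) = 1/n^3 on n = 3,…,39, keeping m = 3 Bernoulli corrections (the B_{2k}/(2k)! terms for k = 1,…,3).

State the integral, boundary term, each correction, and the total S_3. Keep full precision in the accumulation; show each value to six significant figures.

The integral term ∫_3^39 1/x^3 dx = 0.0552268.
Endpoint term: (f(3) + f(39))/2 = (0.0370370 + 1.68580e-05)/2 = 0.0185269.
Running total after boundary: 0.0737538.
Correction k=1: B_{2}/2! · (f^{(1)}(39) − f^{(1)}(3)) = 1/12 · (-1.29677e-06 − (-0.0370370)) = 0.00308631.
Partial sum through k=1: 0.0768401.
Correction k=2: B_{4}/4! · (f^{(3)}(39) − f^{(3)}(3)) = −1/720 · (-1.70515e-08 − (-0.0823045)) = -0.000114312.
Partial sum through k=2: 0.0767258.
Correction k=3: B_{6}/6! · (f^{(5)}(39) − f^{(5)}(3)) = 1/30240 · (-4.70851e-10 − (-0.384088)) = 1.27013e-05.

S_3 ≈ 0.0767385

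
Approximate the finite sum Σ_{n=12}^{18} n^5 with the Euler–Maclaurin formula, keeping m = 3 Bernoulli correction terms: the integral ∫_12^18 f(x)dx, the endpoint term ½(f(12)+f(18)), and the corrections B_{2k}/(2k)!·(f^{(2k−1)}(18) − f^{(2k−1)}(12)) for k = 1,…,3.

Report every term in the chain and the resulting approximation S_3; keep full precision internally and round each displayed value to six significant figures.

Integral: ∫_12^18 x^5 dx = 5.17104e+06.
½[f(12) + f(18)] = ½[248832 + 1.88957e+06] = 1.06920e+06.
So far: 6.24024e+06.
Correction k=1: B_{2}/2! · (f^{(1)}(18) − f^{(1)}(12)) = 1/12 · (524880 − 103680) = 35100.0.
Running total after k=1: 6.27534e+06.
Correction k=2: B_{4}/4! · (f^{(3)}(18) − f^{(3)}(12)) = −1/720 · (19440.0 − 8640.00) = -15.0000.
Running total after k=2: 6.27532e+06.
Correction k=3: B_{6}/6! · (f^{(5)}(18) − f^{(5)}(12)) = 1/30240 · (120.000 − 120.000) = 0.00000.

S_3 ≈ 6.27532e+06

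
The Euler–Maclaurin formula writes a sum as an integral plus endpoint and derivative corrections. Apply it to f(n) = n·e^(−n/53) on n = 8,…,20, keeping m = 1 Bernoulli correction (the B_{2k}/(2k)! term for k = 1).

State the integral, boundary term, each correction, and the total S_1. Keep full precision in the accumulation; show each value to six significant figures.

The integral term ∫_8^20 x·e^(−x/53) dx = 127.187.
Boundary: ½(f(8) + f(20)) = ½(6.87917 + 13.7134) = 10.2963.
So far: 137.483.
k=1: B_{2}/(2)! × [f^{(1)}(20) − f^{(1)}(8)] = 1/12 × (0.426927 − 0.730101) = -0.0252645.

S_1 ≈ 137.458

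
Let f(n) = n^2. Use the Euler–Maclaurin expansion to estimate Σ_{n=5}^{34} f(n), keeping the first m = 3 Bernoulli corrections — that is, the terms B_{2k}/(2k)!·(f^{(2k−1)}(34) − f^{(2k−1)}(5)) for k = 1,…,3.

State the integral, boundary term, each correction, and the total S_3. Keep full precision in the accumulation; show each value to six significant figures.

∫_5^34 x^2 dx evaluates to 13059.7.
Endpoint term: (f(5) + f(34))/2 = (25.0000 + 1156.00)/2 = 590.500.
Running total after boundary: 13650.2.
Correction k=1: B_{2}/2! · (f^{(1)}(34) − f^{(1)}(5)) = 1/12 · (68.0000 − 10.0000) = 4.83333.
Partial sum through k=1: 13655.0.
Correction k=2: B_{4}/4! · (f^{(3)}(34) − f^{(3)}(5)) = −1/720 · (0.00000 − 0.00000) = 0.00000.
Partial sum through k=2: 13655.0.
Correction k=3: B_{6}/6! · (f^{(5)}(34) − f^{(5)}(5)) = 1/30240 · (0.00000 − 0.00000) = 0.00000.

S_3 ≈ 13655.0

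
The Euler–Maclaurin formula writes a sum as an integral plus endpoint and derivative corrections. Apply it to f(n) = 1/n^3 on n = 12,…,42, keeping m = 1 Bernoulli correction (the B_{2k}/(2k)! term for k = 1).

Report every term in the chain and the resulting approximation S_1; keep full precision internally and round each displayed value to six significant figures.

S_1 ≈ 0.00349685

∫_12^42 1/x^3 dx evaluates to 0.00318878.
Boundary: ½(f(12) + f(42)) = ½(0.000578704 + 1.34975e-05) = 0.000296101.
So far: 0.00348488.
k=1: B_{2}/(2)! × [f^{(1)}(42) − f^{(1)}(12)] = 1/12 × (-9.64104e-07 − (-0.000144676)) = 1.19760e-05.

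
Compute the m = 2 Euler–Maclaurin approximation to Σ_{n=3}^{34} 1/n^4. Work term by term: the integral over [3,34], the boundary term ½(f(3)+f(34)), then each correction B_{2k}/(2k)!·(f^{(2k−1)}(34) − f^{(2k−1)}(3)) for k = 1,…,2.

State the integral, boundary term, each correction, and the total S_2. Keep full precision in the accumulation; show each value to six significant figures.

The integral term ∫_3^34 1/x^4 dx = 0.0123372.
½[f(3) + f(34)] = ½[0.0123457 + 7.48315e-07] = 0.00617321.
So far: 0.0185104.
k=1: B_{2}/(2)! × [f^{(1)}(34) − f^{(1)}(3)] = 1/12 × (-8.80370e-08 − (-0.0164609)) = 0.00137173.
Partial sum through k=1: 0.0198821.
k=2: B_{4}/(4)! × [f^{(3)}(34) − f^{(3)}(3)] = −1/720 × (-2.28470e-09 − (-0.0548697)) = -7.62079e-05.

S_2 ≈ 0.0198059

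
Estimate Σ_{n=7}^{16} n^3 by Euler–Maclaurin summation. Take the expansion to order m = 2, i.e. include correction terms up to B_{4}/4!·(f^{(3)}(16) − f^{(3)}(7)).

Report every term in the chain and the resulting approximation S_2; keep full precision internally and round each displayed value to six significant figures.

S_2 ≈ 18055.0

∫_7^16 x^3 dx evaluates to 15783.8.
Boundary: ½(f(7) + f(16)) = ½(343.000 + 4096.00) = 2219.50.
So far: 18003.2.
Correction k=1: B_{2}/2! · (f^{(1)}(16) − f^{(1)}(7)) = 1/12 · (768.000 − 147.000) = 51.7500.
Running total after k=1: 18055.0.
Correction k=2: B_{4}/4! · (f^{(3)}(16) − f^{(3)}(7)) = −1/720 · (6.00000 − 6.00000) = 0.00000.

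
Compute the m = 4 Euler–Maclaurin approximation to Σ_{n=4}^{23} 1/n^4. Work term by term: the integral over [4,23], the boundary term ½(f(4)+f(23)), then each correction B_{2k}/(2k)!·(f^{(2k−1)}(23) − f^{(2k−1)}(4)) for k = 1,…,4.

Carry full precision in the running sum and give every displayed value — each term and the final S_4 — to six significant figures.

The integral term ∫_4^23 1/x^4 dx = 0.00518094.
Endpoint term: (f(4) + f(23))/2 = (0.00390625 + 3.57346e-06)/2 = 0.00195491.
Running total after boundary: 0.00713585.
Order-1 term: 1/12 · (-6.21471e-07 − (-0.00390625)) = 0.000325469.
After k=1: 0.00746132.
Order-2 term: −1/720 · (-3.52441e-08 − (-0.00732422)) = -1.01725e-05.
After k=2: 0.00745115.
Order-3 term: 1/30240 · (-3.73094e-09 − (-0.0256348)) = 8.47710e-07.
After k=3: 0.00745199.
Order-4 term: −1/1209600 · (-6.34754e-10 − (-0.144196)) = -1.19209e-07.

S_4 ≈ 0.00745187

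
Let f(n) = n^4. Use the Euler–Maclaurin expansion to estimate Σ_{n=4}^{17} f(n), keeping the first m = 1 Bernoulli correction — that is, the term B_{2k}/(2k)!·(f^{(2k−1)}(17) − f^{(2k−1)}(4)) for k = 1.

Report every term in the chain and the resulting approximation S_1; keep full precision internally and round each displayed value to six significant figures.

The integral term ∫_4^17 x^4 dx = 283767.
½[f(4) + f(17)] = ½[256.000 + 83521.0] = 41888.5.
So far: 325655.
Order-1 term: 1/12 · (19652.0 − 256.000) = 1616.33.

S_1 ≈ 327271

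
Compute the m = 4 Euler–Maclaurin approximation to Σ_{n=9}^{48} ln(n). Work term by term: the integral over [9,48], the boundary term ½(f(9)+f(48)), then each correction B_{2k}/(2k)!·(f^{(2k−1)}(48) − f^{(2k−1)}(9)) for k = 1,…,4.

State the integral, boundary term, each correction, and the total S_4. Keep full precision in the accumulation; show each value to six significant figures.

∫_9^48 ln(x) dx evaluates to 127.043.
Boundary: ½(f(9) + f(48)) = ½(2.19722 + 3.87120) = 3.03421.
Running total after boundary: 130.077.
k=1: B_{2}/(2)! × [f^{(1)}(48) − f^{(1)}(9)] = 1/12 × (0.0208333 − 0.111111) = -0.00752315.
Running total after k=1: 130.069.
k=2: B_{4}/(4)! × [f^{(3)}(48) − f^{(3)}(9)] = −1/720 × (1.80845e-05 − 0.00274348) = 3.78528e-06.
Running total after k=2: 130.069.
k=3: B_{6}/(6)! × [f^{(5)}(48) − f^{(5)}(9)] = 1/30240 × (9.41901e-08 − 0.000406442) = -1.34374e-08.
Running total after k=3: 130.069.
k=4: B_{8}/(8)! × [f^{(7)}(48) − f^{(7)}(9)] = −1/1209600 × (1.22643e-09 − 0.000150534) = 1.24448e-10.

S_4 ≈ 130.069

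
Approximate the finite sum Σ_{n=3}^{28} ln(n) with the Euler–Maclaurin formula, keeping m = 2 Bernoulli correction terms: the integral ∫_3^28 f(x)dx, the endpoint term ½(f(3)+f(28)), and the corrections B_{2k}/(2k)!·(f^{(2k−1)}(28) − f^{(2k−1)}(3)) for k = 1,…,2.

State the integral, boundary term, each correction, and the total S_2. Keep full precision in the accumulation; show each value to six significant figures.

S_2 ≈ 67.1966

The integral term ∫_3^28 ln(x) dx = 65.0059.
Endpoint term: (f(3) + f(28))/2 = (1.09861 + 3.33220)/2 = 2.21541.
Integral + boundary = 67.2213.
k=1: B_{2}/(2)! × [f^{(1)}(28) − f^{(1)}(3)] = 1/12 × (0.0357143 − 0.333333) = -0.0248016.
Partial sum through k=1: 67.1965.
k=2: B_{4}/(4)! × [f^{(3)}(28) − f^{(3)}(3)] = −1/720 × (9.11079e-05 − 0.0740741) = 0.000102754.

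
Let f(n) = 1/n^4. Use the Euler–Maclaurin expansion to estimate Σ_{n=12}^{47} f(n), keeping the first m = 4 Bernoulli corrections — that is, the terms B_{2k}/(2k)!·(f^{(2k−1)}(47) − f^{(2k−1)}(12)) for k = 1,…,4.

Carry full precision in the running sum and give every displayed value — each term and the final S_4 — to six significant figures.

∫_12^47 1/x^4 dx evaluates to 0.000189691.
Endpoint term: (f(12) + f(47))/2 = (4.82253e-05 + 2.04931e-07)/2 = 2.42151e-05.
So far: 0.000213906.
k=1: B_{2}/(2)! × [f^{(1)}(47) − f^{(1)}(12)] = 1/12 × (-1.74410e-08 − (-1.60751e-05)) = 1.33814e-06.
Running total after k=1: 0.000215244.
k=2: B_{4}/(4)! × [f^{(3)}(47) − f^{(3)}(12)] = −1/720 × (-2.36862e-10 − (-3.34898e-06)) = -4.65103e-09.
Running total after k=2: 0.000215239.
k=3: B_{6}/(6)! × [f^{(5)}(47) − f^{(5)}(12)] = 1/30240 × (-6.00466e-12 − (-1.30238e-06)) = 4.30680e-11.
Running total after k=3: 0.000215239.
k=4: B_{8}/(8)! × [f^{(7)}(47) − f^{(7)}(12)] = −1/1209600 × (-2.44644e-13 − (-8.13988e-07)) = -6.72940e-13.

S_4 ≈ 0.000215239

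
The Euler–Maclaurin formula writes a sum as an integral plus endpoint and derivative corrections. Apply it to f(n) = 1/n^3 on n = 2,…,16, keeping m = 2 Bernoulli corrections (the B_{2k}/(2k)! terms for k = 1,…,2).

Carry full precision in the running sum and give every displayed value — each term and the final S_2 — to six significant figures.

Integral: ∫_2^16 1/x^3 dx = 0.123047.
Endpoint term: (f(2) + f(16))/2 = (0.125000 + 0.000244141)/2 = 0.0626221.
Integral + boundary = 0.185669.
k=1: B_{2}/(2)! × [f^{(1)}(16) − f^{(1)}(2)] = 1/12 × (-4.57764e-05 − (-0.187500)) = 0.0156212.
Partial sum through k=1: 0.201290.
k=2: B_{4}/(4)! × [f^{(3)}(16) − f^{(3)}(2)] = −1/720 × (-3.57628e-06 − (-0.937500)) = -0.00130208.

S_2 ≈ 0.199988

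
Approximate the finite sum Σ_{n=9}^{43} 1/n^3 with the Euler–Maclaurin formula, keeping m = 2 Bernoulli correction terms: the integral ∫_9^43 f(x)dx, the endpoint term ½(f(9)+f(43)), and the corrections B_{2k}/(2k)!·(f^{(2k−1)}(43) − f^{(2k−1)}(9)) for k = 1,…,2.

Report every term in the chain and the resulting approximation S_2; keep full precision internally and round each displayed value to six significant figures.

S_2 ≈ 0.00663246

∫_9^43 1/x^3 dx evaluates to 0.00590242.
½[f(9) + f(43)] = ½[0.00137174 + 1.25775e-05] = 0.000692160.
Running total after boundary: 0.00659458.
Order-1 term: 1/12 · (-8.77501e-07 − (-0.000457247)) = 3.80308e-05.
Partial sum through k=1: 0.00663261.
Order-2 term: −1/720 · (-9.49162e-09 − (-0.000112901)) = -1.56793e-07.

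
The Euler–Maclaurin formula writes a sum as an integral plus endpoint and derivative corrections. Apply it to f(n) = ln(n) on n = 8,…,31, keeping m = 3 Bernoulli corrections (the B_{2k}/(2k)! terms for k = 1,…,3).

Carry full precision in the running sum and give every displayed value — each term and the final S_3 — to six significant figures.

∫_8^31 ln(x) dx evaluates to 66.8181.
½[f(8) + f(31)] = ½[2.07944 + 3.43399] = 2.75671.
Integral + boundary = 69.5748.
Correction k=1: B_{2}/2! · (f^{(1)}(31) − f^{(1)}(8)) = 1/12 · (0.0322581 − 0.125000) = -0.00772849.
Running total after k=1: 69.5671.
Correction k=2: B_{4}/4! · (f^{(3)}(31) − f^{(3)}(8)) = −1/720 · (6.71344e-05 − 0.00390625) = 5.33211e-06.
Running total after k=2: 69.5671.
Correction k=3: B_{6}/6! · (f^{(5)}(31) − f^{(5)}(8)) = 1/30240 · (8.38306e-07 − 0.000732422) = -2.41926e-08.

S_3 ≈ 69.5671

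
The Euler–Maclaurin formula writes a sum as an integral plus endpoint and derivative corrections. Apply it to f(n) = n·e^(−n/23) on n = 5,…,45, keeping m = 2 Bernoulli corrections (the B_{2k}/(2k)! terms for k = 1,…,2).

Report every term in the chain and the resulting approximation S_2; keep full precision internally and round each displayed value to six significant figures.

The integral term ∫_5^45 x·e^(−x/23) dx = 297.102.
½[f(5) + f(45)] = ½[4.02308 + 6.36071] = 5.19190.
So far: 302.294.
k=1: B_{2}/(2)! × [f^{(1)}(45) − f^{(1)}(5)] = 1/12 × (-0.135204 − 0.629699) = -0.0637419.
Running total after k=1: 302.230.
k=2: B_{4}/(4)! × [f^{(3)}(45) − f^{(3)}(5)] = −1/720 × (0.000278818 − 0.00423238) = 5.49106e-06.

S_2 ≈ 302.230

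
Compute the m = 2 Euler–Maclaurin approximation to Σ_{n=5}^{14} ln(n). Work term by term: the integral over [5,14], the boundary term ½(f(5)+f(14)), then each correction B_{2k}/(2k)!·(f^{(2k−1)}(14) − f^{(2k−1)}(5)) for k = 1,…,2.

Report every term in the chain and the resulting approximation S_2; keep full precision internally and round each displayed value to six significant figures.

The integral term ∫_5^14 ln(x) dx = 19.8996.
½[f(5) + f(14)] = ½[1.60944 + 2.63906] = 2.12425.
Running total after boundary: 22.0239.
Correction k=1: B_{2}/2! · (f^{(1)}(14) − f^{(1)}(5)) = 1/12 · (0.0714286 − 0.200000) = -0.0107143.
Partial sum through k=1: 22.0131.
Correction k=2: B_{4}/4! · (f^{(3)}(14) − f^{(3)}(5)) = −1/720 · (0.000728863 − 0.0160000) = 2.12099e-05.

S_2 ≈ 22.0132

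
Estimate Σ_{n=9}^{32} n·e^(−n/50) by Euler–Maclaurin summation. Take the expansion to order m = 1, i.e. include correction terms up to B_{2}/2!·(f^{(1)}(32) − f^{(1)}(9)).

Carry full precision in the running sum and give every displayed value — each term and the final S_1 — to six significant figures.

S_1 ≈ 314.302

∫_9^32 x·e^(−x/50) dx evaluates to 302.148.
½[f(9) + f(32)] = ½[7.51743 + 16.8734] = 12.1954.
Running total after boundary: 314.344.
k=1: B_{2}/(2)! × [f^{(1)}(32) − f^{(1)}(9)] = 1/12 × (0.189825 − 0.684922) = -0.0412580.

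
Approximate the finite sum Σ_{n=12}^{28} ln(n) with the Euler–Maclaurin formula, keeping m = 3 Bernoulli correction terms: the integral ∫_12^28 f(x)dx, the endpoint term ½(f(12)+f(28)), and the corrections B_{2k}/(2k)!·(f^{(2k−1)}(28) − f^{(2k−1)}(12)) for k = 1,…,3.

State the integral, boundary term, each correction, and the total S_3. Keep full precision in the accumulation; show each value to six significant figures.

∫_12^28 ln(x) dx evaluates to 47.4828.
Endpoint term: (f(12) + f(28))/2 = (2.48491 + 3.33220)/2 = 2.90856.
So far: 50.3914.
Correction k=1: B_{2}/2! · (f^{(1)}(28) − f^{(1)}(12)) = 1/12 · (0.0357143 − 0.0833333) = -0.00396825.
After k=1: 50.3874.
Correction k=2: B_{4}/4! · (f^{(3)}(28) − f^{(3)}(12)) = −1/720 · (9.11079e-05 − 0.00115741) = 1.48097e-06.
After k=2: 50.3874.
Correction k=3: B_{6}/6! · (f^{(5)}(28) − f^{(5)}(12)) = 1/30240 · (1.39451e-06 − 9.64506e-05) = -3.14339e-09.

S_3 ≈ 50.3874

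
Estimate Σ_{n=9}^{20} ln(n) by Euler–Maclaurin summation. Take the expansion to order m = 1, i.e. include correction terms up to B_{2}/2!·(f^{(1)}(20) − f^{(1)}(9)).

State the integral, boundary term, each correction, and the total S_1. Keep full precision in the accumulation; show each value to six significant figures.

S_1 ≈ 31.7310

∫_9^20 ln(x) dx evaluates to 29.1396.
Boundary: ½(f(9) + f(20)) = ½(2.19722 + 2.99573) = 2.59648.
Running total after boundary: 31.7361.
Correction k=1: B_{2}/2! · (f^{(1)}(20) − f^{(1)}(9)) = 1/12 · (0.0500000 − 0.111111) = -0.00509259.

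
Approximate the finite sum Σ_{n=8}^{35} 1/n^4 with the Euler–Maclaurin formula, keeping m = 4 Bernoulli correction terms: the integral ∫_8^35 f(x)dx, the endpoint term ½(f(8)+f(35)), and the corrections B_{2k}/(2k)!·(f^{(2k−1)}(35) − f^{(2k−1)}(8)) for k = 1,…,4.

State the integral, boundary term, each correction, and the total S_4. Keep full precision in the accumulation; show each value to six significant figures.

S_4 ≈ 0.000775759

Integral: ∫_8^35 1/x^4 dx = 0.000643267.
Boundary: ½(f(8) + f(35)) = ½(0.000244141 + 6.66389e-07) = 0.000122404.
Integral + boundary = 0.000765671.
Order-1 term: 1/12 · (-7.61587e-08 − (-0.000122070)) = 1.01662e-05.
After k=1: 0.000775837.
Order-2 term: −1/720 · (-1.86511e-09 − (-5.72205e-05)) = -7.94703e-08.
After k=2: 0.000775757.
Order-3 term: 1/30240 · (-8.52623e-11 − (-5.00679e-05)) = 1.65568e-09.
After k=3: 0.000775759.
Order-4 term: −1/1209600 · (-6.26417e-12 − (-7.04080e-05)) = -5.82077e-11.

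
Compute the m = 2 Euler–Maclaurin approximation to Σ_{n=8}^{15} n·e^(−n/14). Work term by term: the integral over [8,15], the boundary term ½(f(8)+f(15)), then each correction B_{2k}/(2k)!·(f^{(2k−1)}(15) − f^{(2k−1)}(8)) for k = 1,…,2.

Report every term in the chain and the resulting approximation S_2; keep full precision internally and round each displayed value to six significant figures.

S_2 ≈ 39.6761

Integral: ∫_8^15 x·e^(−x/14) dx = 34.8705.
Endpoint term: (f(8) + f(15))/2 = (4.51774 + 5.13778)/2 = 4.82776.
Integral + boundary = 39.6983.
Order-1 term: 1/12 · (-0.0244656 − 0.242022) = -0.0222073.
Partial sum through k=1: 39.6761.
Order-2 term: −1/720 · (0.00337027 − 0.00699724) = 5.03746e-06.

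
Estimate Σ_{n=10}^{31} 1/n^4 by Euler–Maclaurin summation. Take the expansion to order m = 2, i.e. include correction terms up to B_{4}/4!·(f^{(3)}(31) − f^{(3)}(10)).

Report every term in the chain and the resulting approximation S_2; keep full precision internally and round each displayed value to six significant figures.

The integral term ∫_10^31 1/x^4 dx = 0.000322144.
Boundary: ½(f(10) + f(31)) = ½(0.000100000 + 1.08281e-06) = 5.05414e-05.
So far: 0.000372686.
Order-1 term: 1/12 · (-1.39718e-07 − (-4.00000e-05)) = 3.32169e-06.
After k=1: 0.000376007.
Order-2 term: −1/720 · (-4.36164e-09 − (-1.20000e-05)) = -1.66606e-08.

S_2 ≈ 0.000375991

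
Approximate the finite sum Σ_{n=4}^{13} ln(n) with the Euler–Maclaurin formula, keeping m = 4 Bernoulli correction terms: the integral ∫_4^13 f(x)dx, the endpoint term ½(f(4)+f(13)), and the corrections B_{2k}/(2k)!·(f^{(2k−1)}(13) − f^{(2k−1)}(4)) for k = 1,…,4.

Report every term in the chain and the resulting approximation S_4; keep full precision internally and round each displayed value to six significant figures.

S_4 ≈ 20.7604

∫_4^13 ln(x) dx evaluates to 18.7992.
Boundary: ½(f(4) + f(13)) = ½(1.38629 + 2.56495) = 1.97562.
Running total after boundary: 20.7748.
k=1: B_{2}/(2)! × [f^{(1)}(13) − f^{(1)}(4)] = 1/12 × (0.0769231 − 0.250000) = -0.0144231.
Running total after k=1: 20.7604.
k=2: B_{4}/(4)! × [f^{(3)}(13) − f^{(3)}(4)] = −1/720 × (0.000910332 − 0.0312500) = 4.21384e-05.
Running total after k=2: 20.7604.
k=3: B_{6}/(6)! × [f^{(5)}(13) − f^{(5)}(4)] = 1/30240 × (6.46390e-05 − 0.0234375) = -7.72912e-07.
Running total after k=3: 20.7604.
k=4: B_{8}/(8)! × [f^{(7)}(13) − f^{(7)}(4)] = −1/1209600 × (1.14744e-05 − 0.0439453) = 3.63210e-08.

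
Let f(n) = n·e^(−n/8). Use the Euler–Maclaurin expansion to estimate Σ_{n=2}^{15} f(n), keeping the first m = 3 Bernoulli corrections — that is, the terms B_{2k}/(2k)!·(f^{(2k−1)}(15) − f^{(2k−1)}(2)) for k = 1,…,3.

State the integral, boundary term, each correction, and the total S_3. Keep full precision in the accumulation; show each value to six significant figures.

S_3 ≈ 35.9559

The integral term ∫_2^15 x·e^(−x/8) dx = 34.0867.
Boundary: ½(f(2) + f(15)) = ½(1.55760 + 2.30032) = 1.92896.
Integral + boundary = 36.0157.
Correction k=1: B_{2}/2! · (f^{(1)}(15) − f^{(1)}(2)) = 1/12 · (-0.134186 − 0.584101) = -0.0598572.
After k=1: 35.9559.
Correction k=2: B_{4}/4! · (f^{(3)}(15) − f^{(3)}(2)) = −1/720 · (0.00269569 − 0.0334641) = 4.27339e-05.
After k=2: 35.9559.
Correction k=3: B_{6}/6! · (f^{(5)}(15) − f^{(5)}(2)) = 1/30240 · (0.000117001 − 0.000903150) = -2.59970e-08.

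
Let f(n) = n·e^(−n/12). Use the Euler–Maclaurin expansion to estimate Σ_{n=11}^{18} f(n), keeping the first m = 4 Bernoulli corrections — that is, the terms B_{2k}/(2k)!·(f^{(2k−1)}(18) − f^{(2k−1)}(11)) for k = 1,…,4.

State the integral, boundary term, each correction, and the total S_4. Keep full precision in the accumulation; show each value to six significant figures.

The integral term ∫_11^18 x·e^(−x/12) dx = 30.0316.
½[f(11) + f(18)] = ½[4.39835 + 4.01634] = 4.20734.
So far: 34.2390.
k=1: B_{2}/(2)! × [f^{(1)}(18) − f^{(1)}(11)] = 1/12 × (-0.111565 − 0.0333208) = -0.0120738.
Partial sum through k=1: 34.2269.
k=2: B_{4}/(4)! × [f^{(3)}(18) − f^{(3)}(11)] = −1/720 × (0.00232427 − 0.00578486) = 4.80637e-06.
Partial sum through k=2: 34.2269.
k=3: B_{6}/(6)! × [f^{(5)}(18) − f^{(5)}(11)] = 1/30240 × (3.76618e-05 − 7.87384e-05) = -1.35835e-09.
Partial sum through k=3: 34.2269.
k=4: B_{8}/(8)! × [f^{(7)}(18) − f^{(7)}(11)] = −1/1209600 × (4.10992e-07 − 8.14612e-07) = 3.33681e-13.

S_4 ≈ 34.2269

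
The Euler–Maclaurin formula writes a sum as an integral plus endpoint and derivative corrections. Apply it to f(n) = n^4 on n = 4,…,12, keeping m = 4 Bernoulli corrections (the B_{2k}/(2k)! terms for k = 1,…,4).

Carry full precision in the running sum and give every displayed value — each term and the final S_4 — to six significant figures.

The integral term ∫_4^12 x^4 dx = 49561.6.
½[f(4) + f(12)] = ½[256.000 + 20736.0] = 10496.0.
Integral + boundary = 60057.6.
k=1: B_{2}/(2)! × [f^{(1)}(12) − f^{(1)}(4)] = 1/12 × (6912.00 − 256.000) = 554.667.
Running total after k=1: 60612.3.
k=2: B_{4}/(4)! × [f^{(3)}(12) − f^{(3)}(4)] = −1/720 × (288.000 − 96.0000) = -0.266667.
Running total after k=2: 60612.0.
k=3: B_{6}/(6)! × [f^{(5)}(12) − f^{(5)}(4)] = 1/30240 × (0.00000 − 0.00000) = 0.00000.
Running total after k=3: 60612.0.
k=4: B_{8}/(8)! × [f^{(7)}(12) − f^{(7)}(4)] = −1/1209600 × (0.00000 − 0.00000) = 0.00000.

S_4 ≈ 60612.0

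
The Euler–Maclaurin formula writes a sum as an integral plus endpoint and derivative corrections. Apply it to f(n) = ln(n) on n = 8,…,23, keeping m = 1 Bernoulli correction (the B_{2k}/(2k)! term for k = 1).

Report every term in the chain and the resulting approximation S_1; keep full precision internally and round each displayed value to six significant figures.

S_1 ≈ 43.0815

∫_8^23 ln(x) dx evaluates to 40.4808.
Endpoint term: (f(8) + f(23))/2 = (2.07944 + 3.13549)/2 = 2.60747.
Integral + boundary = 43.0883.
k=1: B_{2}/(2)! × [f^{(1)}(23) − f^{(1)}(8)] = 1/12 × (0.0434783 − 0.125000) = -0.00679348.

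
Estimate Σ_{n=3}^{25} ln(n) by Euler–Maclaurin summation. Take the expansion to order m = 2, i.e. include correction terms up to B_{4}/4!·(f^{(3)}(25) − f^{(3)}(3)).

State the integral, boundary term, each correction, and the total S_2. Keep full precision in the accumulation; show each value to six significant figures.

S_2 ≈ 57.3105

Integral: ∫_3^25 ln(x) dx = 55.1761.
½[f(3) + f(25)] = ½[1.09861 + 3.21888] = 2.15874.
Integral + boundary = 57.3348.
k=1: B_{2}/(2)! × [f^{(1)}(25) − f^{(1)}(3)] = 1/12 × (0.0400000 − 0.333333) = -0.0244444.
Partial sum through k=1: 57.3104.
k=2: B_{4}/(4)! × [f^{(3)}(25) − f^{(3)}(3)] = −1/720 × (0.000128000 − 0.0740741) = 0.000102703.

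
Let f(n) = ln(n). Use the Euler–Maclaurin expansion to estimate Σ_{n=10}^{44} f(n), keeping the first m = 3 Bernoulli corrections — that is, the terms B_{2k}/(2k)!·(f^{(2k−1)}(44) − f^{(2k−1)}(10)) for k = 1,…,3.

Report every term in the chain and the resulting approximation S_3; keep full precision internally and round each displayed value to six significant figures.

S_3 ≈ 112.515

∫_10^44 ln(x) dx evaluates to 109.478.
Boundary: ½(f(10) + f(44)) = ½(2.30259 + 3.78419) = 3.04339.
Running total after boundary: 112.522.
Correction k=1: B_{2}/2! · (f^{(1)}(44) − f^{(1)}(10)) = 1/12 · (0.0227273 − 0.100000) = -0.00643939.
Partial sum through k=1: 112.515.
Correction k=2: B_{4}/4! · (f^{(3)}(44) − f^{(3)}(10)) = −1/720 · (2.34786e-05 − 0.00200000) = 2.74517e-06.
Partial sum through k=2: 112.515.
Correction k=3: B_{6}/6! · (f^{(5)}(44) − f^{(5)}(10)) = 1/30240 · (1.45528e-07 − 0.000240000) = -7.93170e-09.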